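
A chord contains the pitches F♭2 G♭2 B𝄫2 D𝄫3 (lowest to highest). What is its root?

Gb

Reordering Fb, Gb, Bbb, Dbb into stacked thirds gives Gb–Bbb–Dbb–Fb; the bottom of that stack, Gb, is the root.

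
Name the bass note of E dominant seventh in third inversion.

The seventh of E dominant seventh (E–G#–B–D) is D; that is the bass in third inversion.

D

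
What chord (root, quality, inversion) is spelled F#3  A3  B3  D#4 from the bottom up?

The distinct note names are F#, A, B, D#. Stacked in thirds they read B–D#–F#–A, which is a dominant seventh chord on B.
F# is the fifth of B dominant seventh; fifth in the bass means second inversion (figured bass 4/3).

B dominant seventh, second inversion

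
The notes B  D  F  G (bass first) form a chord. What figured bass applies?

The notes B, D, F, G stack in thirds as G–B–D–F — a G dominant seventh chord. The bass B is the third, so this is first inversion: figured 6/5.

6/5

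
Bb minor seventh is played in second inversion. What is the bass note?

Bb minor seventh is Bb–Db–F–Ab. Second inversion places the fifth in the bass: F.

F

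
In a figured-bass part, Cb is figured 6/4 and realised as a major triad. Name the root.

Fb

The figures 6/4 mean the fifth of the chord is in the bass. If Cb is the fifth of a major triad, the root is Fb (chord tones Fb–Ab–Cb).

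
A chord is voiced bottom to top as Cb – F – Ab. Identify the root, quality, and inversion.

The distinct note names are Cb, F, Ab. Stacked in thirds they read F–Ab–Cb, which is a diminished triad on F.
The lowest note is Cb, the fifth of the chord, so this is second inversion (figured bass 6/4).

F diminished, second inversion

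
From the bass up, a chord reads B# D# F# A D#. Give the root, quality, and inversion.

The pitch classes B#, D#, F#, A arrange in thirds as B#–D#–F#–A: a B# diminished seventh chord.
B# is the root of B# diminished seventh; root in the bass means root position (figured bass 7).

B# diminished seventh, root position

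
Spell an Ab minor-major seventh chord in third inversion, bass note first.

G, Ab, Cb, Eb

The chord tones are Ab–Cb–Eb–G. With the seventh (G) lowest for third inversion: G, Ab, Cb, Eb.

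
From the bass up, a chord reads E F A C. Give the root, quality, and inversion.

F major seventh, third inversion

Reducing to letter names: E, F, A, C. These stack in thirds as F–A–C–E — an F major seventh chord.
The lowest note is E, the seventh of the chord, so this is third inversion (figured bass 4/2).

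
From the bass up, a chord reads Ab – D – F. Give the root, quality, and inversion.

D diminished, second inversion

Reducing to letter names: Ab, D, F. These stack in thirds as D–F–Ab — a D diminished triad.
The lowest note is Ab, the fifth of the chord, so this is second inversion (figured bass 6/4).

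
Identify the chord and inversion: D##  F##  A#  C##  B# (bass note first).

The distinct note names are D##, F##, A#, C##, B#. Stacked in thirds they read B#–D##–F##–A#–C##, which is a dominant ninth chord on B#.
The lowest note is D##, the third of the chord, so this is first inversion.

B# dominant ninth, first inversion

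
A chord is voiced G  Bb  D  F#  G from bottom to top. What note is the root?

G

The distinct letter names are G, Bb, D, F#. Arranged as a stack of thirds they read G–Bb–D–F#, so G is the root (a G minor-major seventh chord).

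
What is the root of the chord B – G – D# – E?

E

Reordering B, G, D#, E into stacked thirds gives E–G–B–D#; the bottom of that stack, E, is the root.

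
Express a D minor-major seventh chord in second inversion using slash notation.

Dm(maj7)/A

Second inversion of D minor-major seventh has the fifth (A) in the bass. As a slash chord: Dm(maj7)/A.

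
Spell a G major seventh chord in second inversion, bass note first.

The chord tones are G–B–D–F#. With the fifth (D) lowest for second inversion: D, F#, G, B.

D, F#, G, B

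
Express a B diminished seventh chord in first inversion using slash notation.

Bdim7/D

First inversion of B diminished seventh has the third (D) in the bass. As a slash chord: Bdim7/D.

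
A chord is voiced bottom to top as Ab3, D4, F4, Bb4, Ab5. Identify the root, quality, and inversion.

Bb dominant seventh, third inversion

Reducing to letter names: Ab, D, F, Bb. These stack in thirds as Bb–D–F–Ab — a Bb dominant seventh chord.
The lowest note is Ab, the seventh of the chord, so this is third inversion (figured bass 4/2).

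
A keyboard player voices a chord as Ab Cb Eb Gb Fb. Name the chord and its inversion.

The pitch classes Ab, Cb, Eb, Gb, Fb arrange in thirds as Fb–Ab–Cb–Eb–Gb: an Fb major ninth chord.
Ab is the third of Fb major ninth; third in the bass means first inversion.

Fb major ninth, first inversion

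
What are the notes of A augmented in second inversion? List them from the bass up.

Spelling A augmented: A–C#–E#. In second inversion the fifth is bass, giving E#, A, C# from the bottom.

E#, A, C#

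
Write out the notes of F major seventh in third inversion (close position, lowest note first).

F major seventh is F–A–C–E. Third inversion puts the seventh (E) in the bass, with the remaining tones above: E, F, A, C.

E, F, A, C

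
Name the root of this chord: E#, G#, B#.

E#

The distinct letter names are E#, G#, B#. Arranged as a stack of thirds they read E#–G#–B#, so E# is the root (an E# minor triad).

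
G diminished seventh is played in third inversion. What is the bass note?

In third inversion the seventh is lowest. For G diminished seventh (G–Bb–Db–Fb) that is Fb.

Fb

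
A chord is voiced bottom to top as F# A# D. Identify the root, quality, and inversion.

D augmented, first inversion

Reducing to letter names: F#, A#, D. These stack in thirds as D–F#–A# — a D augmented triad.
The lowest note is F#, the third of the chord, so this is first inversion (figured bass 6).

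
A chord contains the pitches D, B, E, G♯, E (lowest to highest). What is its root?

The distinct letter names are D, B, E, G#. Arranged as a stack of thirds they read E–G#–B–D, so E is the root (an E dominant seventh chord).

E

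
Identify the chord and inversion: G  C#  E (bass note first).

C# diminished, second inversion

The distinct note names are G, C#, E. Stacked in thirds they read C#–E–G, which is a diminished triad on C#.
G is the fifth of C# diminished; fifth in the bass means second inversion (figured bass 6/4).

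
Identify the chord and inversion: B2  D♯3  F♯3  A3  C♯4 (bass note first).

B dominant ninth, root position

The pitch classes B, D#, F#, A, C# arrange in thirds as B–D#–F#–A–C#: a B dominant ninth chord.
With the root (B) in the bass, the chord is in root position.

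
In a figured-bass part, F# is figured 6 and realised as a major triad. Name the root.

D

The figures 6 mean the third of the chord is in the bass. If F# is the third of a major triad, the root is D (chord tones D–F#–A).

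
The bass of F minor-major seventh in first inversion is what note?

In first inversion the third is lowest. For F minor-major seventh (F–Ab–C–E) that is Ab.

Ab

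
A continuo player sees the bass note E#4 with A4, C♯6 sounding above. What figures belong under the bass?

The notes E#, A, C# stack in thirds as A–C#–E# — an A augmented triad. The bass E# is the fifth, so this is second inversion: figured 6/4.

6/4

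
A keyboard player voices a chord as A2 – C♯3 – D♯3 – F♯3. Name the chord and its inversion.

The pitch classes A, C#, D#, F# arrange in thirds as D#–F#–A–C#: a D# half-diminished seventh chord.
A is the fifth of D# half-diminished seventh; fifth in the bass means second inversion (figured bass 4/3).

D# half-diminished seventh, second inversion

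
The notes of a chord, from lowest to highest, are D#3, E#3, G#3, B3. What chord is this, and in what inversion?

The pitch classes D#, E#, G#, B arrange in thirds as E#–G#–B–D#: an E# half-diminished seventh chord.
With the seventh (D#) in the bass, the chord is in third inversion (figured bass 4/2).

E# half-diminished seventh, third inversion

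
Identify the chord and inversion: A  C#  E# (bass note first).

Reducing to letter names: A, C#, E#. These stack in thirds as A–C#–E# — an A augmented triad.
With the root (A) in the bass, the chord is in root position (figured bass 5/3).

A augmented, root position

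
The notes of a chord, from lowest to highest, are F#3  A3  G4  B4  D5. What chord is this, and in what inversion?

G major ninth, third inversion

The distinct note names are F#, A, G, B, D. Stacked in thirds they read G–B–D–F#–A, which is a major ninth chord on G.
F# is the seventh of G major ninth; seventh in the bass means third inversion.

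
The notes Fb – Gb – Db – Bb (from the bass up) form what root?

Gb

Fb, Gb, Db, Bb are the tones of a Gb dominant seventh chord (Gb–Bb–Db–Fb), making Gb the root.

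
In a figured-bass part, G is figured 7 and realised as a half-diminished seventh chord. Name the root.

G

The figures 7 mean the root of the chord is in the bass. If G is the root of a half-diminished seventh chord, the root is G (chord tones G–Bb–Db–F).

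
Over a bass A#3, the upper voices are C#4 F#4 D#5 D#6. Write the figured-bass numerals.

The notes A#, C#, F#, D# stack in thirds as D#–F#–A#–C# — a D# minor seventh chord. The bass A# is the fifth, so this is second inversion: figured 4/3.

4/3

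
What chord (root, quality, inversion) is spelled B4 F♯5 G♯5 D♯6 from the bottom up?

G# minor seventh, first inversion

The pitch classes B, F#, G#, D# arrange in thirds as G#–B–D#–F#: a G# minor seventh chord.
The lowest note is B, the third of the chord, so this is first inversion (figured bass 6/5).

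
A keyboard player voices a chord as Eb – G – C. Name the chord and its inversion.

C minor, first inversion

Reducing to letter names: Eb, G, C. These stack in thirds as C–Eb–G — a C minor triad.
Eb is the third of C minor; third in the bass means first inversion (figured bass 6).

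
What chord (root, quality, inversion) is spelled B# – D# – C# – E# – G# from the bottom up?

C# major ninth, third inversion

Reducing to letter names: B#, D#, C#, E#, G#. These stack in thirds as C#–E#–G#–B#–D# — a C# major ninth chord.
B# is the seventh of C# major ninth; seventh in the bass means third inversion.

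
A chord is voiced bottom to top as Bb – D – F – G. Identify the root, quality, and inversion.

G minor seventh, first inversion

The pitch classes Bb, D, F, G arrange in thirds as G–Bb–D–F: a G minor seventh chord.
Bb is the third of G minor seventh; third in the bass means first inversion (figured bass 6/5).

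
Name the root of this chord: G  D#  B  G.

Reordering G, D#, B into stacked thirds gives G–B–D#; the bottom of that stack, G, is the root.

G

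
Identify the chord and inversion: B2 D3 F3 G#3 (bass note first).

The pitch classes B, D, F, G# arrange in thirds as G#–B–D–F: a G# diminished seventh chord.
With the third (B) in the bass, the chord is in first inversion (figured bass 6/5).

G# diminished seventh, first inversion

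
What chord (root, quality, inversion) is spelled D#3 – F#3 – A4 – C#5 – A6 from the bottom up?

The pitch classes D#, F#, A, C# arrange in thirds as D#–F#–A–C#: a D# half-diminished seventh chord.
D# is the root of D# half-diminished seventh; root in the bass means root position (figured bass 7).

D# half-diminished seventh, root position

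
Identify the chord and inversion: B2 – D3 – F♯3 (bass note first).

The distinct note names are B, D, F#. Stacked in thirds they read B–D–F#, which is a minor triad on B.
The lowest note is B, the root of the chord, so this is root position (figured bass 5/3).

B minor, root position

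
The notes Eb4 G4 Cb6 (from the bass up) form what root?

Cb

The distinct letter names are Eb, G, Cb. Arranged as a stack of thirds they read Cb–Eb–G, so Cb is the root (a Cb augmented triad).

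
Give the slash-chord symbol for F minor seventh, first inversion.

Fm7/Ab

First inversion of F minor seventh has the third (Ab) in the bass. As a slash chord: Fm7/Ab.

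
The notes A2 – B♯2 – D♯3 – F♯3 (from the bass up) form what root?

B#

A, B#, D#, F# are the tones of a B# diminished seventh chord (B#–D#–F#–A), making B# the root.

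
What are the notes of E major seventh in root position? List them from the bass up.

Spelling E major seventh: E–G#–B–D#. In root position the root is bass, giving E, G#, B, D# from the bottom.

E, G#, B, D#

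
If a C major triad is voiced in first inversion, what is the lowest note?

E

The third of C major (C–E–G) is E; that is the bass in first inversion.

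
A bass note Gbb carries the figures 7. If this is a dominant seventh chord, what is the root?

The figures 7 mean the root of the chord is in the bass. If Gbb is the root of a dominant seventh chord, the root is Gbb (chord tones Gbb–Bbb–Dbb–Fbb).

Gbb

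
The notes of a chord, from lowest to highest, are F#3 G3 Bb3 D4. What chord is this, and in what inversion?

Reducing to letter names: F#, G, Bb, D. These stack in thirds as G–Bb–D–F# — a G minor-major seventh chord.
The lowest note is F#, the seventh of the chord, so this is third inversion (figured bass 4/2).

G minor-major seventh, third inversion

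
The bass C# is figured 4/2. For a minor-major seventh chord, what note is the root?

D

The figures 4/2 mean the seventh of the chord is in the bass. If C# is the seventh of a minor-major seventh chord, the root is D (chord tones D–F–A–C#).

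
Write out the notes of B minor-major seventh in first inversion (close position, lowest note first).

D, F#, A#, B

The chord tones are B–D–F#–A#. With the third (D) lowest for first inversion: D, F#, A#, B.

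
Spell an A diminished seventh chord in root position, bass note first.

The chord tones are A–C–Eb–Gb. With the root (A) lowest for root position: A, C, Eb, Gb.

A, C, Eb, Gb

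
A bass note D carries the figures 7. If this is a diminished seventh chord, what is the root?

The figures 7 mean the root of the chord is in the bass. If D is the root of a diminished seventh chord, the root is D (chord tones D–F–Ab–Cb).

D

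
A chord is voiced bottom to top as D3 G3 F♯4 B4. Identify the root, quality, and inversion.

The distinct note names are D, G, F#, B. Stacked in thirds they read G–B–D–F#, which is a major seventh chord on G.
With the fifth (D) in the bass, the chord is in second inversion (figured bass 4/3).

G major seventh, second inversion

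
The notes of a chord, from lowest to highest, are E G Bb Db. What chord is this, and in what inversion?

E diminished seventh, root position

The pitch classes E, G, Bb, Db arrange in thirds as E–G–Bb–Db: an E diminished seventh chord.
The lowest note is E, the root of the chord, so this is root position (figured bass 7).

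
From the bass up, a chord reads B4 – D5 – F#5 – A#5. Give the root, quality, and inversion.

The pitch classes B, D, F#, A# arrange in thirds as B–D–F#–A#: a B minor-major seventh chord.
B is the root of B minor-major seventh; root in the bass means root position (figured bass 7).

B minor-major seventh, root position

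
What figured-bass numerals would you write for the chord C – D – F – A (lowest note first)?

4/2

The notes C, D, F, A stack in thirds as D–F–A–C — a D minor seventh chord. The bass C is the seventh, so this is third inversion: figured 4/2.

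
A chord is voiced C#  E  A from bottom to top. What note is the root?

Reordering C#, E, A into stacked thirds gives A–C#–E; the bottom of that stack, A, is the root.

A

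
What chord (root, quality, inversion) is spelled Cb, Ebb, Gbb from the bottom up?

Cb diminished, root position

The pitch classes Cb, Ebb, Gbb arrange in thirds as Cb–Ebb–Gbb: a Cb diminished triad.
The lowest note is Cb, the root of the chord, so this is root position (figured bass 5/3).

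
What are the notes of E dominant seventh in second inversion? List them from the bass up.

B, D, E, G#

The chord tones are E–G#–B–D. With the fifth (B) lowest for second inversion: B, D, E, G#.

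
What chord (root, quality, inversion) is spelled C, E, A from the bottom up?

The distinct note names are C, E, A. Stacked in thirds they read A–C–E, which is a minor triad on A.
With the third (C) in the bass, the chord is in first inversion (figured bass 6).

A minor, first inversion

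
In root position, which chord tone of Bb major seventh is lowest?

Bb

The root of Bb major seventh (Bb–D–F–A) is Bb; that is the bass in root position.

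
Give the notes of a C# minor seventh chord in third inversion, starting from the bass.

B, C#, E, G#

C# minor seventh is C#–E–G#–B. Third inversion puts the seventh (B) in the bass, with the remaining tones above: B, C#, E, G#.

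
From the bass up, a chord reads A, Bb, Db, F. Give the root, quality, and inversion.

Bb minor-major seventh, third inversion

The pitch classes A, Bb, Db, F arrange in thirds as Bb–Db–F–A: a Bb minor-major seventh chord.
The lowest note is A, the seventh of the chord, so this is third inversion (figured bass 4/2).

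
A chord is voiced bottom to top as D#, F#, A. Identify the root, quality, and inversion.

The pitch classes D#, F#, A arrange in thirds as D#–F#–A: a D# diminished triad.
The lowest note is D#, the root of the chord, so this is root position (figured bass 5/3).

D# diminished, root position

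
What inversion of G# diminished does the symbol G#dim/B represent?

G#dim/B means G# diminished with B in the bass. B is the third of G# diminished (G#–B–D), so this is first inversion.

first inversion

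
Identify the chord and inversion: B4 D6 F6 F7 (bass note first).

The distinct note names are B, D, F. Stacked in thirds they read B–D–F, which is a diminished triad on B.
B is the root of B diminished; root in the bass means root position (figured bass 5/3).

B diminished, root position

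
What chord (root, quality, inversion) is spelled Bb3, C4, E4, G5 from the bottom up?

C dominant seventh, third inversion

The pitch classes Bb, C, E, G arrange in thirds as C–E–G–Bb: a C dominant seventh chord.
Bb is the seventh of C dominant seventh; seventh in the bass means third inversion (figured bass 4/2).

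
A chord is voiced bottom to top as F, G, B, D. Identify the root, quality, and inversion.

The distinct note names are F, G, B, D. Stacked in thirds they read G–B–D–F, which is a dominant seventh chord on G.
The lowest note is F, the seventh of the chord, so this is third inversion (figured bass 4/2).

G dominant seventh, third inversion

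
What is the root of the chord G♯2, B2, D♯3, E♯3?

E#

The distinct letter names are G#, B, D#, E#. Arranged as a stack of thirds they read E#–G#–B–D#, so E# is the root (an E# half-diminished seventh chord).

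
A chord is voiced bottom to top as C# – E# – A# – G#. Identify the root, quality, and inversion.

A# minor seventh, first inversion

The distinct note names are C#, E#, A#, G#. Stacked in thirds they read A#–C#–E#–G#, which is a minor seventh chord on A#.
With the third (C#) in the bass, the chord is in first inversion (figured bass 6/5).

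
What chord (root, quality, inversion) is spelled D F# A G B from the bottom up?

Reducing to letter names: D, F#, A, G, B. These stack in thirds as G–B–D–F#–A — a G major ninth chord.
The lowest note is D, the fifth of the chord, so this is second inversion.

G major ninth, second inversion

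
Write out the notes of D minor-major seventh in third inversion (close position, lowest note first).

The chord tones are D–F–A–C#. With the seventh (C#) lowest for third inversion: C#, D, F, A.

C#, D, F, A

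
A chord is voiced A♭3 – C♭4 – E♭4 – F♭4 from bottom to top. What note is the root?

Ab, Cb, Eb, Fb are the tones of an Fb major seventh chord (Fb–Ab–Cb–Eb), making Fb the root.

Fb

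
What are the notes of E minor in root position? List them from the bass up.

E, G, B

E minor is E–G–B. Root position puts the root (E) in the bass, with the remaining tones above: E, G, B.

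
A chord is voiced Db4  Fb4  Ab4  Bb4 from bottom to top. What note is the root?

Bb

The distinct letter names are Db, Fb, Ab, Bb. Arranged as a stack of thirds they read Bb–Db–Fb–Ab, so Bb is the root (a Bb half-diminished seventh chord).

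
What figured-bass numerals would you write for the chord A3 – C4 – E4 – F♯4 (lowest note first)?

The notes A, C, E, F# stack in thirds as F#–A–C–E — an F# half-diminished seventh chord. The bass A is the third, so this is first inversion: figured 6/5.

6/5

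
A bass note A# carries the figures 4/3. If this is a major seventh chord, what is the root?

D#

The figures 4/3 mean the fifth of the chord is in the bass. If A# is the fifth of a major seventh chord, the root is D# (chord tones D#–F##–A#–C##).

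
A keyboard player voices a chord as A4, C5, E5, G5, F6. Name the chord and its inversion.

Reducing to letter names: A, C, E, G, F. These stack in thirds as F–A–C–E–G — an F major ninth chord.
With the third (A) in the bass, the chord is in first inversion.

F major ninth, first inversion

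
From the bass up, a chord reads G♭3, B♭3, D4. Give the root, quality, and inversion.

The pitch classes Gb, Bb, D arrange in thirds as Gb–Bb–D: a Gb augmented triad.
Gb is the root of Gb augmented; root in the bass means root position (figured bass 5/3).

Gb augmented, root position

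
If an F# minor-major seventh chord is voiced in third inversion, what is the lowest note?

In third inversion the seventh is lowest. For F# minor-major seventh (F#–A–C#–E#) that is E#.

E#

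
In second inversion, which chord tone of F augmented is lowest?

F augmented is F–A–C#. Second inversion places the fifth in the bass: C#.

C#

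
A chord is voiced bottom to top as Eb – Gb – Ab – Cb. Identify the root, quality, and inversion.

The pitch classes Eb, Gb, Ab, Cb arrange in thirds as Ab–Cb–Eb–Gb: an Ab minor seventh chord.
With the fifth (Eb) in the bass, the chord is in second inversion (figured bass 4/3).

Ab minor seventh, second inversion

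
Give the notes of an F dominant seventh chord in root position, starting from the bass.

The chord tones are F–A–C–Eb. With the root (F) lowest for root position: F, A, C, Eb.

F, A, C, Eb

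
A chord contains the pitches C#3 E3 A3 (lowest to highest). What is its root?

A

C#, E, A are the tones of an A major triad (A–C#–E), making A the root.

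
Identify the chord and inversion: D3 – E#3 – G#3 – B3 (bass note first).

E# diminished seventh, third inversion

The pitch classes D, E#, G#, B arrange in thirds as E#–G#–B–D: an E# diminished seventh chord.
The lowest note is D, the seventh of the chord, so this is third inversion (figured bass 4/2).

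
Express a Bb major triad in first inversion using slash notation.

Bbmaj/D

First inversion of Bb major has the third (D) in the bass. As a slash chord: Bbmaj/D.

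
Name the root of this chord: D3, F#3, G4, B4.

G

The distinct letter names are D, F#, G, B. Arranged as a stack of thirds they read G–B–D–F#, so G is the root (a G major seventh chord).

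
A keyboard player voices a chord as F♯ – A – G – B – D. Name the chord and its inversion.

The distinct note names are F#, A, G, B, D. Stacked in thirds they read G–B–D–F#–A, which is a major ninth chord on G.
F# is the seventh of G major ninth; seventh in the bass means third inversion.

G major ninth, third inversion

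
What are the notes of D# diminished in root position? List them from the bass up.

D#, F#, A

The chord tones are D#–F#–A. With the root (D#) lowest for root position: D#, F#, A.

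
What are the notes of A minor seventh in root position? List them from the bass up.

A, C, E, G

Spelling A minor seventh: A–C–E–G. In root position the root is bass, giving A, C, E, G from the bottom.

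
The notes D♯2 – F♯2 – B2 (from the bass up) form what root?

The distinct letter names are D#, F#, B. Arranged as a stack of thirds they read B–D#–F#, so B is the root (a B major triad).

B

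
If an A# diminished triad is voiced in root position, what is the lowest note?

A# diminished is A#–C#–E. Root position places the root in the bass: A#.

A#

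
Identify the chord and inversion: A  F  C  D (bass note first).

The pitch classes A, F, C, D arrange in thirds as D–F–A–C: a D minor seventh chord.
A is the fifth of D minor seventh; fifth in the bass means second inversion (figured bass 4/3).

D minor seventh, second inversion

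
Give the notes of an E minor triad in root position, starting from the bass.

E, G, B

The chord tones are E–G–B. With the root (E) lowest for root position: E, G, B.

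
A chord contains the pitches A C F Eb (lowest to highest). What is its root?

F

A, C, F, Eb are the tones of an F dominant seventh chord (F–A–C–Eb), making F the root.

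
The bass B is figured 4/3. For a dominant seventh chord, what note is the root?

The figures 4/3 mean the fifth of the chord is in the bass. If B is the fifth of a dominant seventh chord, the root is E (chord tones E–G#–B–D).

E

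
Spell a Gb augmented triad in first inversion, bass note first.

Gb augmented is Gb–Bb–D. First inversion puts the third (Bb) in the bass, with the remaining tones above: Bb, D, Gb.

Bb, D, Gb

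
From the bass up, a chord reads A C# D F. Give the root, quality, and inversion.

D minor-major seventh, second inversion

The distinct note names are A, C#, D, F. Stacked in thirds they read D–F–A–C#, which is a minor-major seventh chord on D.
A is the fifth of D minor-major seventh; fifth in the bass means second inversion (figured bass 4/3).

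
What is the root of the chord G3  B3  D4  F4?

The distinct letter names are G, B, D, F. Arranged as a stack of thirds they read G–B–D–F, so G is the root (a G dominant seventh chord).

G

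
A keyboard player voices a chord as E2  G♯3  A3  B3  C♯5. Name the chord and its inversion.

The pitch classes E, G#, A, B, C# arrange in thirds as A–C#–E–G#–B: an A major ninth chord.
With the fifth (E) in the bass, the chord is in second inversion.

A major ninth, second inversion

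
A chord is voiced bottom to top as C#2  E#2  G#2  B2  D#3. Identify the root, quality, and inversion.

C# dominant ninth, root position

The pitch classes C#, E#, G#, B, D# arrange in thirds as C#–E#–G#–B–D#: a C# dominant ninth chord.
With the root (C#) in the bass, the chord is in root position.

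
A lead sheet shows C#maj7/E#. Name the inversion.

C#maj7/E# means C# major seventh with E# in the bass. E# is the third of C# major seventh (C#–E#–G#–B#), so this is first inversion.

first inversion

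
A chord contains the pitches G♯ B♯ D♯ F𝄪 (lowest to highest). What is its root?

Reordering G#, B#, D#, F## into stacked thirds gives G#–B#–D#–F##; the bottom of that stack, G#, is the root.

G#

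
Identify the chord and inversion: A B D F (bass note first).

B half-diminished seventh, third inversion

The pitch classes A, B, D, F arrange in thirds as B–D–F–A: a B half-diminished seventh chord.
The lowest note is A, the seventh of the chord, so this is third inversion (figured bass 4/2).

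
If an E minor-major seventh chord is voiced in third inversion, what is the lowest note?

D#

E minor-major seventh is E–G–B–D#. Third inversion places the seventh in the bass: D#.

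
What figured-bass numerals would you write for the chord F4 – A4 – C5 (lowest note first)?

5/3

The notes F, A, C stack in thirds as F–A–C — an F major triad. The bass F is the root, so this is root position: figured 5/3.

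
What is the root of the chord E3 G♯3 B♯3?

E

Reordering E, G#, B# into stacked thirds gives E–G#–B#; the bottom of that stack, E, is the root.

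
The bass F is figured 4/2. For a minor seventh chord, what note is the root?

G

The figures 4/2 mean the seventh of the chord is in the bass. If F is the seventh of a minor seventh chord, the root is G (chord tones G–Bb–D–F).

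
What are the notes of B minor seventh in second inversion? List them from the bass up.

Spelling B minor seventh: B–D–F#–A. In second inversion the fifth is bass, giving F#, A, B, D from the bottom.

F#, A, B, D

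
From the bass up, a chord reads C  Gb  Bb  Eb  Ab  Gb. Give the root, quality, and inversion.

Reducing to letter names: C, Gb, Bb, Eb, Ab. These stack in thirds as Ab–C–Eb–Gb–Bb — an Ab dominant ninth chord.
C is the third of Ab dominant ninth; third in the bass means first inversion.

Ab dominant ninth, first inversion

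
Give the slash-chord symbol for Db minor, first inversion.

First inversion of Db minor has the third (Fb) in the bass. As a slash chord: Dbm/Fb.

Dbm/Fb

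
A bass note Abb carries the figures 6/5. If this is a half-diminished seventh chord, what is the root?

The figures 6/5 mean the third of the chord is in the bass. If Abb is the third of a half-diminished seventh chord, the root is Fb (chord tones Fb–Abb–Cbb–Ebb).

Fb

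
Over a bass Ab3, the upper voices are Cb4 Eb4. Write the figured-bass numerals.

5/3

The notes Ab, Cb, Eb stack in thirds as Ab–Cb–Eb — an Ab minor triad. The bass Ab is the root, so this is root position: figured 5/3.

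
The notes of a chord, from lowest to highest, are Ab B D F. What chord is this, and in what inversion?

B diminished seventh, third inversion

The distinct note names are Ab, B, D, F. Stacked in thirds they read B–D–F–Ab, which is a diminished seventh chord on B.
With the seventh (Ab) in the bass, the chord is in third inversion (figured bass 4/2).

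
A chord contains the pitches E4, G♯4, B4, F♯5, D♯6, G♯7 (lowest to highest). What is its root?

E, G#, B, F#, D# are the tones of an E major ninth chord (E–G#–B–D#–F#), making E the root.

E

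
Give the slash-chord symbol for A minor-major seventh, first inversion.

Am(maj7)/C

First inversion of A minor-major seventh has the third (C) in the bass. As a slash chord: Am(maj7)/C.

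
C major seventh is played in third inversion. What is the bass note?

B

C major seventh is C–E–G–B. Third inversion places the seventh in the bass: B.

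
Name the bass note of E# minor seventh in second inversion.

B#

In second inversion the fifth is lowest. For E# minor seventh (E#–G#–B#–D#) that is B#.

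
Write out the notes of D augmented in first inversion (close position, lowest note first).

The chord tones are D–F#–A#. With the third (F#) lowest for first inversion: F#, A#, D.

F#, A#, D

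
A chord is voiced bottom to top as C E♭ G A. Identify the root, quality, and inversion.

A half-diminished seventh, first inversion

The distinct note names are C, Eb, G, A. Stacked in thirds they read A–C–Eb–G, which is a half-diminished seventh chord on A.
With the third (C) in the bass, the chord is in first inversion (figured bass 6/5).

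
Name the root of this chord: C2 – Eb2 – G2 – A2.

A

C, Eb, G, A are the tones of an A half-diminished seventh chord (A–C–Eb–G), making A the root.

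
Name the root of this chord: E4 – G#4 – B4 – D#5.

Reordering E, G#, B, D# into stacked thirds gives E–G#–B–D#; the bottom of that stack, E, is the root.

E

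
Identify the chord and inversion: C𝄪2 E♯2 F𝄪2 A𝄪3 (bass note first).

F## dominant seventh, second inversion

Reducing to letter names: C##, E#, F##, A##. These stack in thirds as F##–A##–C##–E# — an F## dominant seventh chord.
C## is the fifth of F## dominant seventh; fifth in the bass means second inversion (figured bass 4/3).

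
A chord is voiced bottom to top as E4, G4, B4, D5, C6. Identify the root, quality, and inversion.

C major ninth, first inversion

The distinct note names are E, G, B, D, C. Stacked in thirds they read C–E–G–B–D, which is a major ninth chord on C.
E is the third of C major ninth; third in the bass means first inversion.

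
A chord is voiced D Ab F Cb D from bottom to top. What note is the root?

The distinct letter names are D, Ab, F, Cb. Arranged as a stack of thirds they read D–F–Ab–Cb, so D is the root (a D diminished seventh chord).

D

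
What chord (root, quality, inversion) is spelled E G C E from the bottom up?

C major, first inversion

Reducing to letter names: E, G, C. These stack in thirds as C–E–G — a C major triad.
With the third (E) in the bass, the chord is in first inversion (figured bass 6).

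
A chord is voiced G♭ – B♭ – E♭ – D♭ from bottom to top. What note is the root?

Gb, Bb, Eb, Db are the tones of an Eb minor seventh chord (Eb–Gb–Bb–Db), making Eb the root.

Eb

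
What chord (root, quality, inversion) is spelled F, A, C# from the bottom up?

F augmented, root position

The distinct note names are F, A, C#. Stacked in thirds they read F–A–C#, which is an augmented triad on F.
The lowest note is F, the root of the chord, so this is root position (figured bass 5/3).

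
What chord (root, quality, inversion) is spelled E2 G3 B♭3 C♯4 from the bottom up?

Reducing to letter names: E, G, Bb, C#. These stack in thirds as C#–E–G–Bb — a C# diminished seventh chord.
With the third (E) in the bass, the chord is in first inversion (figured bass 6/5).

C# diminished seventh, first inversion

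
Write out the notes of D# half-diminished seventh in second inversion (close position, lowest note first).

The chord tones are D#–F#–A–C#. With the fifth (A) lowest for second inversion: A, C#, D#, F#.

A, C#, D#, F#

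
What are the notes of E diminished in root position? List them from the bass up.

E diminished is E–G–Bb. Root position puts the root (E) in the bass, with the remaining tones above: E, G, Bb.

E, G, Bb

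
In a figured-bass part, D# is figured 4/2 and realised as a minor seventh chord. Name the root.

E#

The figures 4/2 mean the seventh of the chord is in the bass. If D# is the seventh of a minor seventh chord, the root is E# (chord tones E#–G#–B#–D#).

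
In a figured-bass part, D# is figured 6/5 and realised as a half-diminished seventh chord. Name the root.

B#

The figures 6/5 mean the third of the chord is in the bass. If D# is the third of a half-diminished seventh chord, the root is B# (chord tones B#–D#–F#–A#).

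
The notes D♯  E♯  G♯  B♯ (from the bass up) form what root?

E#

D#, E#, G#, B# are the tones of an E# minor seventh chord (E#–G#–B#–D#), making E# the root.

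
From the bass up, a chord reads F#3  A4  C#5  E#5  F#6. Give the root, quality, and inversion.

The distinct note names are F#, A, C#, E#. Stacked in thirds they read F#–A–C#–E#, which is a minor-major seventh chord on F#.
F# is the root of F# minor-major seventh; root in the bass means root position (figured bass 7).

F# minor-major seventh, root position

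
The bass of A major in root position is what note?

In root position the root is lowest. For A major (A–C#–E) that is A.

A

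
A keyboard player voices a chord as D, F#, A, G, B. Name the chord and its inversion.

Reducing to letter names: D, F#, A, G, B. These stack in thirds as G–B–D–F#–A — a G major ninth chord.
The lowest note is D, the fifth of the chord, so this is second inversion.

G major ninth, second inversion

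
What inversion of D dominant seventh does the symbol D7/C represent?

third inversion

D7/C means D dominant seventh with C in the bass. C is the seventh of D dominant seventh (D–F#–A–C), so this is third inversion.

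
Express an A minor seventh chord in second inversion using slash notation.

Second inversion of A minor seventh has the fifth (E) in the bass. As a slash chord: Am7/E.

Am7/E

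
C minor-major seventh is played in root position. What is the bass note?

The root of C minor-major seventh (C–Eb–G–B) is C; that is the bass in root position.

C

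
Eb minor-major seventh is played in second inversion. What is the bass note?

Eb minor-major seventh is Eb–Gb–Bb–D. Second inversion places the fifth in the bass: Bb.

Bb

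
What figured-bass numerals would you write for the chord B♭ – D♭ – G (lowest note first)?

The notes Bb, Db, G stack in thirds as G–Bb–Db — a G diminished triad. The bass Bb is the third, so this is first inversion: figured 6.

6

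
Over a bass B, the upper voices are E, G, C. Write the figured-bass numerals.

4/2

The notes B, E, G, C stack in thirds as C–E–G–B — a C major seventh chord. The bass B is the seventh, so this is third inversion: figured 4/2.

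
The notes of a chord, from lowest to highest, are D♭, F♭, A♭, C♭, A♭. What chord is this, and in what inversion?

The distinct note names are Db, Fb, Ab, Cb. Stacked in thirds they read Db–Fb–Ab–Cb, which is a minor seventh chord on Db.
Db is the root of Db minor seventh; root in the bass means root position (figured bass 7).

Db minor seventh, root position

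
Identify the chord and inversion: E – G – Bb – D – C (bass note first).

C dominant ninth, first inversion

The distinct note names are E, G, Bb, D, C. Stacked in thirds they read C–E–G–Bb–D, which is a dominant ninth chord on C.
With the third (E) in the bass, the chord is in first inversion.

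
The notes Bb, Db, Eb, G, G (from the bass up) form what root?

Bb, Db, Eb, G are the tones of an Eb dominant seventh chord (Eb–G–Bb–Db), making Eb the root.

Eb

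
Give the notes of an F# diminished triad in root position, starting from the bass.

F#, A, C

The chord tones are F#–A–C. With the root (F#) lowest for root position: F#, A, C.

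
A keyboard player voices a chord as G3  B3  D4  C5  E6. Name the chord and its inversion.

Reducing to letter names: G, B, D, C, E. These stack in thirds as C–E–G–B–D — a C major ninth chord.
G is the fifth of C major ninth; fifth in the bass means second inversion.

C major ninth, second inversion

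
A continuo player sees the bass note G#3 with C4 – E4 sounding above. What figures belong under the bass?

The notes G#, C, E stack in thirds as C–E–G# — a C augmented triad. The bass G# is the fifth, so this is second inversion: figured 6/4.

6/4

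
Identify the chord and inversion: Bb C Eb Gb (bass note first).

C half-diminished seventh, third inversion

Reducing to letter names: Bb, C, Eb, Gb. These stack in thirds as C–Eb–Gb–Bb — a C half-diminished seventh chord.
Bb is the seventh of C half-diminished seventh; seventh in the bass means third inversion (figured bass 4/2).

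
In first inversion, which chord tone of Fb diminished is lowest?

Abb

In first inversion the third is lowest. For Fb diminished (Fb–Abb–Cbb) that is Abb.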